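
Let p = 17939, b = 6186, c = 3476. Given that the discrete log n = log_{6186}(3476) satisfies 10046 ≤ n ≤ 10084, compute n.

10047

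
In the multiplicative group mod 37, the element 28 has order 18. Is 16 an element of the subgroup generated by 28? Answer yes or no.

yes

⟨28⟩ has order 18; its elements mod 37 are {1, 3, 4, 7, 9, 10, 11, 12, 16, 21, 25, 26, 27, 28, 30, 33, 34, 36}.
16 is in this set.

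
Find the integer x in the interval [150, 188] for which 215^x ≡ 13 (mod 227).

159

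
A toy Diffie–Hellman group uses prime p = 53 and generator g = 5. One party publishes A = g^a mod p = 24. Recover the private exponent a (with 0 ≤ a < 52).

48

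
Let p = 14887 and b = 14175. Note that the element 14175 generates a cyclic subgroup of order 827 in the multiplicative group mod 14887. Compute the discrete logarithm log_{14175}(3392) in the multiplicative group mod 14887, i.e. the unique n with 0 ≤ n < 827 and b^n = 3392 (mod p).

Baby-step giant-step with m = ceil(sqrt(827)) = 29.
Baby table (14175^j mod 14887 for j=0..28):
  0:1  1:14175  2:786  3:6074  4:7429  5:10324  6:3490  7:1249
  8:3932  9:14059  10:8943  11:4220  12:2534  13:12006  14:11753  15:13245
  16:7918  17:4557  18:782  19:8922  20:4285  21:915  22:3548  23:4614
  24:4859  25:9063  26:8102  27:7532  28:11423
Giant step factor: 14175^(-29) ≡ 10449 (mod 14887).
Scan 3392·10449^i mod 14887 for i = 0, 1, …:
  i=0: 3392   i=1: 11948   i=2: 2270   i=3: 4239
  i=4: 4486   i=5: 9938   i=6: 5337   i=7: 14498
  i=8: 14377   i=9: 556     …   i=21: 13771
  i=22: 10324
Match at i=22, j=5: n = 22·29 + 5 = 643.

643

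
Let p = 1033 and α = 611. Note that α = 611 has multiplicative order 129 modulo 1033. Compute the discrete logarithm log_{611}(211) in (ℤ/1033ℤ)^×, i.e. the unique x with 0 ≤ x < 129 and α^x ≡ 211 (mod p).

Baby-step giant-step with m = ceil(sqrt(129)) = 12.
Baby table (611^j mod 1033 for j=0..11):
  0:1  1:611  2:408  3:335  4:151  5:324  6:661  7:1001
  8:75  9:373  10:643  11:333
Giant step factor: 611^(-12) ≡ 299 (mod 1033).
Scan 211·299^i mod 1033 for i = 0, 1, …:
  i=0: 211   i=1: 76   i=2: 1031   i=3: 435
  i=4: 940   i=5: 84   i=6: 324
Match at i=6, j=5: x = 6·12 + 5 = 77.

77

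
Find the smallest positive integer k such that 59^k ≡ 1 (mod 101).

100

The order of 59 must divide p − 1 = 100 = 2^2 · 5^2.
Divisors: 1, 2, 4, 5, 10, 20, 25, 50, 100.
Check each in increasing order: 59^1 ≡ 59;  59^2 ≡ 47;  59^4 ≡ 88;  59^5 ≡ 41;  59^10 ≡ 65;  59^20 ≡ 84;  59^25 ≡ 10;  59^50 ≡ 100;  59^100 ≡ 1.
Smallest exponent giving 1 is 100.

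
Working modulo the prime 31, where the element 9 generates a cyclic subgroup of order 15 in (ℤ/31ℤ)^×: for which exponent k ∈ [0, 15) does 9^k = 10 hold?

7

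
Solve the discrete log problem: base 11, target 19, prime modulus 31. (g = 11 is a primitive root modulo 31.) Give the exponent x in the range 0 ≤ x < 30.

8

Successive powers of 11 modulo 31:
  11^0=1  11^1=11  11^2=28  11^3=29  11^4=9  11^5=6
  11^6=4  11^7=13  11^8=19
So 11^8 ≡ 19 (mod 31), giving x = 8.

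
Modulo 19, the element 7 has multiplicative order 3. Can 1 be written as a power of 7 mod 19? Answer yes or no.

yes

⟨7⟩ has order 3; its elements mod 19 are {1, 7, 11}.
1 is in this set.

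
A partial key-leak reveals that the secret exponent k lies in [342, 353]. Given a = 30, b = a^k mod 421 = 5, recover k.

Compute 30^342 mod 421 = 104, then multiply by 30 repeatedly:
  30^342=104  30^343=173  30^344=138  30^345=351  30^346=5
Found 5 at exponent 346.

346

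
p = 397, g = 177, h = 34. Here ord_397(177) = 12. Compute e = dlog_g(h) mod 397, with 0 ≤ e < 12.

8

Successive powers of 177 modulo 397:
  177^0=1  177^1=177  177^2=363  177^3=334  177^4=362  177^5=157
  177^6=396  177^7=220  177^8=34
So 177^8 ≡ 34 (mod 397), giving e = 8.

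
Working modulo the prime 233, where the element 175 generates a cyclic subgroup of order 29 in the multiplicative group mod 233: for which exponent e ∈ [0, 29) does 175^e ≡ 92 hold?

24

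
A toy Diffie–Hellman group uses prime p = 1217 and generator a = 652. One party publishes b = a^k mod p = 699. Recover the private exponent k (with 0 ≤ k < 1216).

555

Baby-step giant-step with m = ceil(sqrt(1216)) = 35.
Baby table (652^j mod 1217 for j=0..34):
  0:1  1:652  2:371  3:926  4:120  5:352  6:708  7:373
  8:1013  9:862  10:987  11:948  12:1077  13:1212  14:391  15:579
  16:238  17:617  18:674  19:111  20:569  21:1020  22:558  23:1150
  24:128  25:700  26:25  27:479  28:756  29:27  30:566  31:281
  32:662  33:806  34:985
Giant step factor: 652^(-35) ≡ 1070 (mod 1217).
Scan 699·1070^i mod 1217 for i = 0, 1, …:
  i=0: 699   i=1: 692   i=2: 504   i=3: 149
  i=4: 3   i=5: 776   i=6: 326   i=7: 758
  i=8: 538   i=9: 19     …   i=14: 526
  i=15: 566
Match at i=15, j=30: k = 15·35 + 30 = 555.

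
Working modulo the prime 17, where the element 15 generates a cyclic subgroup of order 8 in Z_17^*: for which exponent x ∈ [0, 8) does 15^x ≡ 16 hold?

4

Successive powers of 15 modulo 17:
  15^0=1  15^1=15  15^2=4  15^3=9  15^4=16
So 15^4 ≡ 16 (mod 17), giving x = 4.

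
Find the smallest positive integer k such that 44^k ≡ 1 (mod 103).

102

The order of 44 must divide p − 1 = 102 = 2 · 3 · 17.
Divisors: 1, 2, 3, 6, 17, 34, 51, 102.
Check each in increasing order: 44^1 ≡ 44;  44^2 ≡ 82;  44^3 ≡ 3;  44^6 ≡ 9;  44^17 ≡ 47;  44^34 ≡ 46;  44^51 ≡ 102;  44^102 ≡ 1.
Smallest exponent giving 1 is 102.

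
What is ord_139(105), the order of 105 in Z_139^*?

46

The order of 105 must divide p − 1 = 138 = 2 · 3 · 23.
Divisors: 1, 2, 3, 6, 23, 46, 69, 138.
Check each in increasing order: 105^1 ≡ 105;  105^2 ≡ 44;  105^3 ≡ 33;  105^6 ≡ 116;  105^23 ≡ 138;  105^46 ≡ 1.
Smallest exponent giving 1 is 46.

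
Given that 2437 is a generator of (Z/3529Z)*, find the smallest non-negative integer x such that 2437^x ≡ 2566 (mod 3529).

2230

Baby-step giant-step with m = ceil(sqrt(3528)) = 60.
Baby table (2437^j mod 3529 for j=0..59):
  0:1  1:2437  2:3191  3:2080  4:1316  5:2760  6:3375  7:2305
  8:2646  9:819  10:2018  11:1969  12:2542  13:1459  14:1880  15:918
  16:3309  17:268  18:251  19:1170  20:3387  21:3317  22:2119  23:1076
  24:165  25:3328  26:694  27:887  28:1871  29:159  30:2822  31:2722
  32:2523  33:1033  34:1244  35:217  36:3008  37:763  38:3177  39:3252
  40:2519  41:1872  42:2596  43:2484  44:1273  45:310  46:264  47:1090
  48:2522  49:2125  50:1582  51:1666  52:1692  53:1532  54:3331  55:947
  56:3402  57:1053  58:578  59:515
Giant step factor: 2437^(-60) ≡ 1079 (mod 3529).
Scan 2566·1079^i mod 3529 for i = 0, 1, …:
  i=0: 2566   i=1: 1978   i=2: 2746   i=3: 2103
  i=4: 3519   i=5: 3326   i=6: 3290   i=7: 3265
  i=8: 993   i=9: 2160     …   i=36: 1212
  i=37: 2018
Match at i=37, j=10: x = 37·60 + 10 = 2230.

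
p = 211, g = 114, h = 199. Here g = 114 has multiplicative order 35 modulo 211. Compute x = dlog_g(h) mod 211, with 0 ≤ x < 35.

Successive powers of 114 modulo 211:
  114^0=1  114^1=114  114^2=125  114^3=113  114^4=11  114^5=199
So 114^5 ≡ 199 (mod 211), giving x = 5.

5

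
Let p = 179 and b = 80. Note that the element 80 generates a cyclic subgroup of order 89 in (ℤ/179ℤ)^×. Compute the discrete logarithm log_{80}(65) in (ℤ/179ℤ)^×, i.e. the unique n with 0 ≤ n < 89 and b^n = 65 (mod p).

Baby-step giant-step with m = ceil(sqrt(89)) = 10.
Baby table (80^j mod 179 for j=0..9):
  0:1  1:80  2:135  3:60  4:146  5:45  6:20  7:168
  8:15  9:126
Giant step factor: 80^(-10) ≡ 16 (mod 179).
Scan 65·16^i mod 179 for i = 0, 1, …:
  i=0: 65   i=1: 145   i=2: 172   i=3: 67
  i=4: 177   i=5: 147   i=6: 25   i=7: 42
  i=8: 135
Match at i=8, j=2: n = 8·10 + 2 = 82.

82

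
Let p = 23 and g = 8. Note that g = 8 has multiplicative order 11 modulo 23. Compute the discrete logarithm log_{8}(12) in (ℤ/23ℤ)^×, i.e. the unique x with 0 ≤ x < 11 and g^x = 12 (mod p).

7

Successive powers of 8 modulo 23:
  8^0=1  8^1=8  8^2=18  8^3=6  8^4=2  8^5=16
  8^6=13  8^7=12
So 8^7 ≡ 12 (mod 23), giving x = 7.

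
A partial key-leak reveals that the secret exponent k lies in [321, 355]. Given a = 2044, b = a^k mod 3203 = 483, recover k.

340

Compute 2044^321 mod 3203 = 1291, then multiply by 2044 repeatedly:
  2044^321=1291  2044^322=2735  2044^323=1105  2044^324=505  2044^325=854
  2044^326=3144  2044^327=1118  2044^328=1453  2044^329=751  2044^330=807
  2044^331=3166  2044^332=1244  2044^333=2757  2044^334=1231  2044^335=1809
  2044^336=1334  2044^337=943  2044^338=2489  2044^339=1152  2044^340=483
Found 483 at exponent 340.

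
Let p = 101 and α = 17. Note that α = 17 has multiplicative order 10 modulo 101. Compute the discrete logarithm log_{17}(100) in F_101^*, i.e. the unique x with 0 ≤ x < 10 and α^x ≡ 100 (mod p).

Successive powers of 17 modulo 101:
  17^0=1  17^1=17  17^2=87  17^3=65  17^4=95  17^5=100
So 17^5 ≡ 100 (mod 101), giving x = 5.

5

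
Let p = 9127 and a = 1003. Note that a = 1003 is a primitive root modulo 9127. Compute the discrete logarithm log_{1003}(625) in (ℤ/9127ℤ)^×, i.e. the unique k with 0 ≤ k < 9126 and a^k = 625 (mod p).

Baby-step giant-step with m = ceil(sqrt(9126)) = 96.
Baby table (1003^j mod 9127 for j=0..95):
  0:1  1:1003  2:2039  3:669  4:4736  5:4168  6:338  7:1315
  8:4657  9:7074  10:3543  11:3226  12:4720  13:6374  14:4222  15:8865
  16:1897  17:4275  18:7262  19:440  20:3224  21:2714  22:2296  23:2884
  24:8520  25:2688  26:3599  27:4632  28:253  29:7330  30:4755  31:4971
  32:2571  33:4899  34:3371  35:4123  36:838  37:830  38:1933  39:3875
  40:7650  41:6270  42:307  43:6730  44:5337  45:4589  46:2759  47:1796
  48:3369  49:2117  50:5887  51:8619  52:1588  53:4666  54:6974  55:3640
  56:120  57:1709  58:7378  59:7264  60:2446  61:7302  62:4052  63:2641
  64:2093  65:69  66:5318  67:3786  68:526  69:7339  70:4655  71:5068
  72:8592  73:1888  74:4375  75:7165  76:3546  77:6235  78:1710  79:8381
  80:176  81:3115  82:2911  83:8220  84:2979  85:3408  86:4726  87:3265
  88:7329  89:3752  90:2932  91:1902  92:163  93:8330  94:3785  95:8650
Giant step factor: 1003^(-96) ≡ 1958 (mod 9127).
Scan 625·1958^i mod 9127 for i = 0, 1, …:
  i=0: 625   i=1: 732   i=2: 317   i=3: 50
  i=4: 6630   i=5: 2946   i=6: 4   i=7: 7832
  i=8: 1696   i=9: 7667     …   i=13: 1306
  i=14: 1588
Match at i=14, j=52: k = 14·96 + 52 = 1396.

1396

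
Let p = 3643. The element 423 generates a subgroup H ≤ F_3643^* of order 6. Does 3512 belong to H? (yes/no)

3512 ∈ ⟨423⟩ iff 3512^6 ≡ 1 (mod 3643), since |⟨423⟩| = 6.
3512^6 mod 3643 = 2095.
Since 2095 ≠ 1, 3512 does not lie in the subgroup.

no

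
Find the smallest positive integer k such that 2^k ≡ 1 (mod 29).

28

The order of 2 must divide p − 1 = 28 = 2^2 · 7.
Divisors: 1, 2, 4, 7, 14, 28.
Check each in increasing order: 2^1 ≡ 2;  2^2 ≡ 4;  2^4 ≡ 16;  2^7 ≡ 12;  2^14 ≡ 28;  2^28 ≡ 1.
Smallest exponent giving 1 is 28.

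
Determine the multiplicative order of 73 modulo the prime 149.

The order of 73 must divide p − 1 = 148 = 2^2 · 37.
Divisors: 1, 2, 4, 37, 74, 148.
Check each in increasing order: 73^1 ≡ 73;  73^2 ≡ 114;  73^4 ≡ 33;  73^37 ≡ 1.
Smallest exponent giving 1 is 37.

37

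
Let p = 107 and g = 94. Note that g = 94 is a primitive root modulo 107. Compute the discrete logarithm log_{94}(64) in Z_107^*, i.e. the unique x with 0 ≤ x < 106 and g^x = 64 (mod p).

8

Successive powers of 94 modulo 107:
  94^0=1  94^1=94  94^2=62  94^3=50  94^4=99  94^5=104
  94^6=39  94^7=28  94^8=64
So 94^8 ≡ 64 (mod 107), giving x = 8.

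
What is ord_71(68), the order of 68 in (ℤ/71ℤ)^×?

The order of 68 must divide p − 1 = 70 = 2 · 5 · 7.
Divisors: 1, 2, 5, 7, 10, 14, 35, 70.
Check each in increasing order: 68^1 ≡ 68;  68^2 ≡ 9;  68^5 ≡ 41;  68^7 ≡ 14;  68^10 ≡ 48;  68^14 ≡ 54;  68^35 ≡ 70;  68^70 ≡ 1.
Smallest exponent giving 1 is 70.

70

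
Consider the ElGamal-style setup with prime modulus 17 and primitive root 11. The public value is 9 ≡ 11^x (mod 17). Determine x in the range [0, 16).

Successive powers of 11 modulo 17:
  11^0=1  11^1=11  11^2=2  11^3=5  11^4=4  11^5=10
  11^6=8  11^7=3  11^8=16  11^9=6  11^10=15  11^11=12
  11^12=13  11^13=7  11^14=9
So 11^14 ≡ 9 (mod 17), giving x = 14.

14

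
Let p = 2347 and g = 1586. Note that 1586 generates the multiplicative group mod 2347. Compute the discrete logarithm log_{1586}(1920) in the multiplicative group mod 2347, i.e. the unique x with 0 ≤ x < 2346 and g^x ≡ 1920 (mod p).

Baby-step giant-step with m = ceil(sqrt(2346)) = 49.
Baby table (1586^j mod 2347 for j=0..48):
  0:1  1:1586  2:1759  3:1538  4:735  5:1598  6:2015  7:1523
  8:415  9:1030  10:68  11:2233  12:2262  13:1316  14:693  15:702
  16:894  17:296  18:56  19:1977  20:2277  21:1636  22:1261  23:302
  24:184  25:796  26:2117  27:1352  28:1461  29:657  30:2281  31:939
  32:1256  33:1760  34:777  35:147  36:789  37:403  38:774  39:83
  40:206  41:483  42:916  43:2330  44:1202  45:608  46:2018  47:1587
  48:998
Giant step factor: 1586^(-49) ≡ 42 (mod 2347).
Scan 1920·42^i mod 2347 for i = 0, 1, …:
  i=0: 1920   i=1: 842   i=2: 159   i=3: 1984
  i=4: 1183   i=5: 399   i=6: 329   i=7: 2083
  i=8: 647   i=9: 1357     …   i=29: 279
  i=30: 2330
Match at i=30, j=43: x = 30·49 + 43 = 1513.

1513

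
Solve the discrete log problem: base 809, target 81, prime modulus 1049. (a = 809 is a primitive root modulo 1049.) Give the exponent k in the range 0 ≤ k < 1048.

436

Baby-step giant-step with m = ceil(sqrt(1048)) = 33.
Baby table (809^j mod 1049 for j=0..32):
  0:1  1:809  2:954  3:771  4:633  5:185  6:707  7:258
  8:1020  9:666  10:657  11:719  12:525  13:929  14:477  15:910
  16:841  17:617  18:878  19:129  20:510  21:333  22:853  23:884
  24:787  25:989  26:763  27:455  28:945  29:833  30:439  31:589
  32:255
Giant step factor: 809^(-33) ≡ 923 (mod 1049).
Scan 81·923^i mod 1049 for i = 0, 1, …:
  i=0: 81   i=1: 284   i=2: 931   i=3: 182
  i=4: 146   i=5: 486   i=6: 655   i=7: 341
  i=8: 43   i=9: 876   i=10: 818   i=11: 783
  i=12: 997   i=13: 258
Match at i=13, j=7: k = 13·33 + 7 = 436.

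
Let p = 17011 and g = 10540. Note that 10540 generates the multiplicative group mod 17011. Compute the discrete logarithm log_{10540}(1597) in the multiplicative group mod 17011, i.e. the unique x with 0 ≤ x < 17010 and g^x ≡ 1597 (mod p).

Baby-step giant-step with m = ceil(sqrt(17010)) = 131.
Baby table (10540^j mod 17011 for j=0..130):
  0:1  1:10540  2:9770  3:8217  4:4179  5:5181  6:2430  7:10645
  8:10755  9:13407  10:16414  11:1690  12:2083  13:10630  14:5754  15:2945
  16:12236  17:7049  18:9423  19:8202  20:16189  21:11730  22:15263  23:16004
  24:1084  25:10979  26:9838  27:10475  28:5110  29:2574  30:14426  31:5722
  32:5885  33:5794  34:16281  35:11783  36:12520  37:6473  38:11310  39:11323
  40:12255  41:3177  42:7932  43:11226  44:10535  45:8103  46:10400  47:14127
  48:1297  49:10547  50:15506  51:8563  52:10665  53:412  54:4675  55:10644
  56:215  57:3637  58:8197  59:14522  60:13913  61:8200  62:12120  63:9201
  64:15840  65:7646  66:7733  67:6119  68:5559  69:5976  70:12318  71:3768
  72:11046  73:1556  74:1636  75:11297  76:10391  77:4322  78:15433  79:4638
  80:11917  81:12967  82:5806  83:6673  84:9946  85:9058  86:5588  87:5438
  88:6461  89:3907  90:13160  91:15717  92:4062  93:13804  94:16088  95:1872
  96:15131  97:2615  98:4280  99:15039  100:2562  101:7023  102:7559  103:9347
  104:6679  105:5142  106:16645  107:3857  108:13501  109:3525  110:1476  111:8986
  112:12203  113:16460  114:10222  115:9217  116:14370  117:10867  118:3117  119:4939
  120:3400  121:10834  122:12528  123:5738  124:4415  125:9015  126:11665  127:10603
  128:10361  129:11331  130:11520
Giant step factor: 10540^(-131) ≡ 1853 (mod 17011).
Scan 1597·1853^i mod 17011 for i = 0, 1, …:
  i=0: 1597   i=1: 16338   i=2: 11745   i=3: 6416
  i=4: 15170   i=5: 7838   i=6: 13431   i=7: 550
  i=8: 15501   i=9: 8785     …   i=84: 12503
  i=85: 16088
Match at i=85, j=94: x = 85·131 + 94 = 11229.

11229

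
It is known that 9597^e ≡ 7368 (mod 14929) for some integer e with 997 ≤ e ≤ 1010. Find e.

Compute 9597^997 mod 14929 = 4237, then multiply by 9597 repeatedly:
  9597^997=4237  9597^998=10822  9597^999=12610  9597^1000=3696  9597^1001=14137
  9597^1002=12966  9597^1003=1487  9597^1004=13544  9597^1005=9894  9597^1006=4278
  9597^1007=1216  9597^1008=10403  9597^1009=7368
Found 7368 at exponent 1009.

1009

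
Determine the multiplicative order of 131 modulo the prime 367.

366

The order of 131 must divide p − 1 = 366 = 2 · 3 · 61.
Divisors: 1, 2, 3, 6, 61, 122, 183, 366.
Check each in increasing order: 131^1 ≡ 131;  131^2 ≡ 279;  131^3 ≡ 216;  131^6 ≡ 47;  131^61 ≡ 84;  131^122 ≡ 83;  131^183 ≡ 366;  131^366 ≡ 1.
Smallest exponent giving 1 is 366.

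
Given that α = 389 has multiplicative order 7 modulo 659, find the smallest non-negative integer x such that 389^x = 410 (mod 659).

2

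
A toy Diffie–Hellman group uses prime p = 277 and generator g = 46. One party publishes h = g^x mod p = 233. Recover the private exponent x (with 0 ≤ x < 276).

37

Baby-step giant-step with m = ceil(sqrt(276)) = 17.
Baby table (46^j mod 277 for j=0..16):
  0:1  1:46  2:177  3:109  4:28  5:180  6:247  7:5
  8:230  9:54  10:268  11:140  12:69  13:127  14:25  15:42
  16:270
Giant step factor: 46^(-17) ≡ 80 (mod 277).
Scan 233·80^i mod 277 for i = 0, 1, …:
  i=0: 233   i=1: 81   i=2: 109
Match at i=2, j=3: x = 2·17 + 3 = 37.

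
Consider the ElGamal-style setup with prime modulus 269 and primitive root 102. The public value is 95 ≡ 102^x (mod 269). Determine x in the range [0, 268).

Baby-step giant-step with m = ceil(sqrt(268)) = 17.
Baby table (102^j mod 269 for j=0..16):
  0:1  1:102  2:182  3:3  4:37  5:8  6:9  7:111
  8:24  9:27  10:64  11:72  12:81  13:192  14:216  15:243
  16:38
Giant step factor: 102^(-17) ≡ 247 (mod 269).
Scan 95·247^i mod 269 for i = 0, 1, …:
  i=0: 95   i=1: 62   i=2: 250   i=3: 149
  i=4: 219   i=5: 24
Match at i=5, j=8: x = 5·17 + 8 = 93.

93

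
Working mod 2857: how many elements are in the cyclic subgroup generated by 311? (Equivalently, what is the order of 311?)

The order of 311 must divide p − 1 = 2856 = 2^3 · 3 · 7 · 17.
Divisors: 1, 2, 3, 4, 6, 7, 8, 12, 14, 17, 21, 24, 28, 34, 42, 51, 56, 68, 84, 102, 119, 136, 168, 204, 238, 357, 408, 476, 714, 952, 1428, 2856.
Check each in increasing order: 311^1 ≡ 311;  311^2 ≡ 2440;  311^3 ≡ 1735;  311^4 ≡ 2469;  311^6 ≡ 1804;  311^7 ≡ 1072;  311^8 ≡ 1980;  311^12 ≡ 293;  311^14 ≡ 670;  311^17 ≡ 2508;  311^21 ≡ 1133;  311^24 ≡ 139;  311^28 ≡ 351;  311^34 ≡ 1807;  311^42 ≡ 896;  311^51 ≡ 754;  311^56 ≡ 350;  311^68 ≡ 2555;  311^84 ≡ 2856;  311^102 ≡ 2830;  311^119 ≡ 852;  311^136 ≡ 2637;  311^168 ≡ 1.
Smallest exponent giving 1 is 168.

168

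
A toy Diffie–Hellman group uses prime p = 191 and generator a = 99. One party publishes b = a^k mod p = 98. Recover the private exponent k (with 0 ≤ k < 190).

Successive powers of 99 modulo 191:
  99^0=1  99^1=99  99^2=60  99^3=19  99^4=162  99^5=185
  99^6=170  99^7=22  99^8=77  99^9=174  99^10=36  99^11=126
  99^12=59  99^13=111  99^14=102  99^15=166  99^16=8  99^17=28
  99^18=98
So 99^18 ≡ 98 (mod 191), giving k = 18.

18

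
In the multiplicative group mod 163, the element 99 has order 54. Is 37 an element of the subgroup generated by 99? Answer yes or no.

yes

37 ∈ ⟨99⟩ iff 37^54 ≡ 1 (mod 163), since |⟨99⟩| = 54.
37^54 mod 163 = 1.
Since 1 = 1, 37 lies in the subgroup.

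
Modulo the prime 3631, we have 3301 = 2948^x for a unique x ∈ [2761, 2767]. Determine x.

Compute 2948^2761 mod 3631 = 3301, then multiply by 2948 repeatedly:
  2948^2761=3301
Found 3301 at exponent 2761.

2761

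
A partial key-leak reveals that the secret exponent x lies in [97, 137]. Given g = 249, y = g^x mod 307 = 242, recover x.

103

Compute 249^97 mod 307 = 238, then multiply by 249 repeatedly:
  249^97=238  249^98=11  249^99=283  249^100=164  249^101=5
  249^102=17  249^103=242
Found 242 at exponent 103.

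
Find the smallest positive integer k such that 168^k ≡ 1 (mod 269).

268

The order of 168 must divide p − 1 = 268 = 2^2 · 67.
Divisors: 1, 2, 4, 67, 134, 268.
Check each in increasing order: 168^1 ≡ 168;  168^2 ≡ 248;  168^4 ≡ 172;  168^67 ≡ 82;  168^134 ≡ 268;  168^268 ≡ 1.
Smallest exponent giving 1 is 268.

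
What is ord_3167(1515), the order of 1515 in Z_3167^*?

3166

The order of 1515 must divide p − 1 = 3166 = 2 · 1583.
Divisors: 1, 2, 1583, 3166.
Check each in increasing order: 1515^1 ≡ 1515;  1515^2 ≡ 2317;  1515^1583 ≡ 3166;  1515^3166 ≡ 1.
Smallest exponent giving 1 is 3166.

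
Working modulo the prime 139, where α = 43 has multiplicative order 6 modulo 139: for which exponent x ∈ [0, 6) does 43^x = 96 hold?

4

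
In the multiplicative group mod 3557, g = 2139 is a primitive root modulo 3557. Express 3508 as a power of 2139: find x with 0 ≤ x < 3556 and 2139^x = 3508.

1602

Baby-step giant-step with m = ceil(sqrt(3556)) = 60.
Baby table (2139^j mod 3557 for j=0..59):
  0:1  1:2139  2:1019  3:2757  4:3274  5:2910  6:3297  7:2309
  8:1835  9:1694  10:2440  11:1041  12:17  13:793  14:3095  15:628
  16:2303  17:3229  18:2694  19:126  20:2739  21:342  22:2353  23:3469
  24:289  25:2810  26:2817  27:5  28:24  29:1538  30:3114  31:2142
  32:322  33:2257  34:874  35:2061  36:1356  37:1529  38:1648  39:85
  40:408  41:1247  42:3140  43:844  44:1917  45:2799  46:630  47:3024
  48:1710  49:1094  50:3117  51:1445  52:3379  53:3414  54:25  55:120
  56:576  57:1342  58:39  59:1610
Giant step factor: 2139^(-60) ≡ 3389 (mod 3557).
Scan 3508·3389^i mod 3557 for i = 0, 1, …:
  i=0: 3508   i=1: 1118   i=2: 697   i=3: 285
  i=4: 1918   i=5: 1463   i=6: 3206   i=7: 2056
  i=8: 3178   i=9: 3203     …   i=25: 66
  i=26: 3140
Match at i=26, j=42: x = 26·60 + 42 = 1602.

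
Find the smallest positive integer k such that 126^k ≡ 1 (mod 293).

73

The order of 126 must divide p − 1 = 292 = 2^2 · 73.
Divisors: 1, 2, 4, 73, 146, 292.
Check each in increasing order: 126^1 ≡ 126;  126^2 ≡ 54;  126^4 ≡ 279;  126^73 ≡ 1.
Smallest exponent giving 1 is 73.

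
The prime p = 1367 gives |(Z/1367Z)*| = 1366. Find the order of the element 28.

1366

The order of 28 must divide p − 1 = 1366 = 2 · 683.
Divisors: 1, 2, 683, 1366.
Check each in increasing order: 28^1 ≡ 28;  28^2 ≡ 784;  28^683 ≡ 1366;  28^1366 ≡ 1.
Smallest exponent giving 1 is 1366.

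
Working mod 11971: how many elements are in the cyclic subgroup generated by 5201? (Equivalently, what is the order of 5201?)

The order of 5201 must divide p − 1 = 11970 = 2 · 3^2 · 5 · 7 · 19.
Divisors: 1, 2, 3, 5, 6, 7, 9, 10, 14, 15, 18, 19, 21, 30, 35, 38, 42, 45, 57, 63, 70, 90, 95, 105, 114, 126, 133, 171, 190, 210, 266, 285, 315, 342, 399, 570, 630, 665, 798, 855, 1197, 1330, 1710, 1995, 2394, 3990, 5985, 11970.
Check each in increasing order: 5201^1 ≡ 5201;  5201^2 ≡ 7912;  5201^3 ≡ 5985;  5201^5 ≡ 8015;  5201^6 ≡ 2993;  5201^7 ≡ 4293;  5201^9 ≡ 4489;  5201^10 ≡ 3839;  5201^14 ≡ 6480;  5201^15 ≡ 4115;  5201^18 ≡ 3928;  5201^19 ≡ 7002;  5201^21 ≡ 10007;  5201^30 ≡ 6231;  5201^35 ≡ 10424;  5201^38 ≡ 6759;  5201^42 ≡ 2634;  5201^45 ≡ 10654;  5201^57 ≡ 5155;  5201^63 ≡ 10267;  5201^70 ≡ 10980;  5201^90 ≡ 10665;  5201^95 ≡ 7035;  5201^105 ≡ 789;  5201^114 ≡ 10376;  5201^126 ≡ 6634;  5201^133 ≡ 753;  5201^171 ≡ 1852;  5201^190 ≡ 3111;  5201^210 ≡ 29;  5201^266 ≡ 4372;  5201^285 ≡ 2897;  5201^315 ≡ 10910;  5201^342 ≡ 6198;  5201^399 ≡ 91;  5201^570 ≡ 938;  5201^630 ≡ 447;  5201^665 ≡ 2809;  5201^798 ≡ 8281;  5201^855 ≡ 11940;  5201^1197 ≡ 11369;  5201^1330 ≡ 1592;  5201^1710 ≡ 961;  5201^1995 ≡ 6745;  5201^2394 ≡ 3274;  5201^3990 ≡ 5225;  5201^5985 ≡ 1.
Smallest exponent giving 1 is 5985.

5985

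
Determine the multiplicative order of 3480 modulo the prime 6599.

3299

The order of 3480 must divide p − 1 = 6598 = 2 · 3299.
Divisors: 1, 2, 3299, 6598.
Check each in increasing order: 3480^1 ≡ 3480;  3480^2 ≡ 1235;  3480^3299 ≡ 1.
Smallest exponent giving 1 is 3299.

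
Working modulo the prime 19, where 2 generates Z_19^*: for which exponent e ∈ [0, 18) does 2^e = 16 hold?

Successive powers of 2 modulo 19:
  2^0=1  2^1=2  2^2=4  2^3=8  2^4=16
So 2^4 ≡ 16 (mod 19), giving e = 4.

4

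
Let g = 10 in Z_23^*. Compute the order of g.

22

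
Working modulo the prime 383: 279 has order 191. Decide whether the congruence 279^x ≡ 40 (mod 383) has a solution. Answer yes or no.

no

40 ∈ ⟨279⟩ iff 40^191 ≡ 1 (mod 383), since |⟨279⟩| = 191.
40^191 mod 383 = 382.
Since 382 ≠ 1, 40 does not lie in the subgroup.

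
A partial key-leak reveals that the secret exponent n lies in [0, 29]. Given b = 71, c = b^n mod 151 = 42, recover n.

4

Compute 71^0 mod 151 = 1, then multiply by 71 repeatedly:
  71^0=1  71^1=71  71^2=58  71^3=41  71^4=42
Found 42 at exponent 4.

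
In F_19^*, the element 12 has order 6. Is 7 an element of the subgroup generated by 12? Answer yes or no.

yes

⟨12⟩ has order 6; its elements mod 19 are {1, 7, 8, 11, 12, 18}.
7 is in this set.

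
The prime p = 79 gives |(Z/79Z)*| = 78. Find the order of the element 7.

78

The order of 7 must divide p − 1 = 78 = 2 · 3 · 13.
Divisors: 1, 2, 3, 6, 13, 26, 39, 78.
Check each in increasing order: 7^1 ≡ 7;  7^2 ≡ 49;  7^3 ≡ 27;  7^6 ≡ 18;  7^13 ≡ 56;  7^26 ≡ 55;  7^39 ≡ 78;  7^78 ≡ 1.
Smallest exponent giving 1 is 78.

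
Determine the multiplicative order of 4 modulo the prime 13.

6

The order of 4 must divide p − 1 = 12 = 2^2 · 3.
Divisors: 1, 2, 3, 4, 6, 12.
Check each in increasing order: 4^1 ≡ 4;  4^2 ≡ 3;  4^3 ≡ 12;  4^4 ≡ 9;  4^6 ≡ 1.
Smallest exponent giving 1 is 6.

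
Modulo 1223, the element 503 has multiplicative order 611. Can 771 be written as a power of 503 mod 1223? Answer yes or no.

771 ∈ ⟨503⟩ iff 771^611 ≡ 1 (mod 1223), since |⟨503⟩| = 611.
771^611 mod 1223 = 1.
Since 1 = 1, 771 lies in the subgroup.

yes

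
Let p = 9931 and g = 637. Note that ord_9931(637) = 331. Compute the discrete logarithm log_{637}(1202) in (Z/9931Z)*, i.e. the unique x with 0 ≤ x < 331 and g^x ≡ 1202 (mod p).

Baby-step giant-step with m = ceil(sqrt(331)) = 19.
Baby table (637^j mod 9931 for j=0..18):
  0:1  1:637  2:8529  3:716  4:9197  5:9130  6:6175  7:799
  8:2482  9:2005  10:6017  11:9394  12:5516  13:8049  14:2817  15:6849
  16:3104  17:979  18:7901
Giant step factor: 637^(-19) ≡ 5209 (mod 9931).
Scan 1202·5209^i mod 9931 for i = 0, 1, …:
  i=0: 1202   i=1: 4688   i=2: 9394
Match at i=2, j=11: x = 2·19 + 11 = 49.

49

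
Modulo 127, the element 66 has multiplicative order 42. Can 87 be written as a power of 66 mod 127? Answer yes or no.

yes

87 ∈ ⟨66⟩ iff 87^42 ≡ 1 (mod 127), since |⟨66⟩| = 42.
87^42 mod 127 = 1.
Since 1 = 1, 87 lies in the subgroup.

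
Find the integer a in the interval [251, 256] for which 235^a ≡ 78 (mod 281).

254

Compute 235^251 mod 281 = 173, then multiply by 235 repeatedly:
  235^251=173  235^252=191  235^253=206  235^254=78
Found 78 at exponent 254.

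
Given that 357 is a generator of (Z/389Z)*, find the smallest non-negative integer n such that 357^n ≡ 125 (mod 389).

128

Baby-step giant-step with m = ceil(sqrt(388)) = 20.
Baby table (357^j mod 389 for j=0..19):
  0:1  1:357  2:246  3:297  4:221  5:319  6:295  7:285
  8:216  9:90  10:232  11:356  12:278  13:51  14:313  15:98
  16:365  17:379  18:320  19:263
Giant step factor: 357^(-20) ≡ 326 (mod 389).
Scan 125·326^i mod 389 for i = 0, 1, …:
  i=0: 125   i=1: 294   i=2: 150   i=3: 275
  i=4: 180   i=5: 330   i=6: 216
Match at i=6, j=8: n = 6·20 + 8 = 128.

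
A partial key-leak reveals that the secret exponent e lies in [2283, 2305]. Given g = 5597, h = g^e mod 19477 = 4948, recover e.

2284

Compute 5597^2283 mod 19477 = 2924, then multiply by 5597 repeatedly:
  5597^2283=2924  5597^2284=4948
Found 4948 at exponent 2284.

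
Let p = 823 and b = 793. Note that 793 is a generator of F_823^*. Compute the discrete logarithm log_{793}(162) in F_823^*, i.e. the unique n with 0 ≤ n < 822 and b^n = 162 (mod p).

718

Baby-step giant-step with m = ceil(sqrt(822)) = 29.
Baby table (793^j mod 823 for j=0..28):
  0:1  1:793  2:77  3:159  4:168  5:721  6:591  7:376
  8:242  9:147  10:528  11:620  12:329  13:6  14:643  15:462
  16:131  17:185  18:211  19:254  20:610  21:629  22:59  23:699
  24:428  25:328  26:36  27:566  28:303
Giant step factor: 793^(-29) ≡ 734 (mod 823).
Scan 162·734^i mod 823 for i = 0, 1, …:
  i=0: 162   i=1: 396   i=2: 145   i=3: 263
  i=4: 460   i=5: 210   i=6: 239   i=7: 127
  i=8: 219   i=9: 261     …   i=23: 286
  i=24: 59
Match at i=24, j=22: n = 24·29 + 22 = 718.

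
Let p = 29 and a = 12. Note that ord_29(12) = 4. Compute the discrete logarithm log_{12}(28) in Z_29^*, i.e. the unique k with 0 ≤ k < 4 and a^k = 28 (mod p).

2

Successive powers of 12 modulo 29:
  12^0=1  12^1=12  12^2=28
So 12^2 ≡ 28 (mod 29), giving k = 2.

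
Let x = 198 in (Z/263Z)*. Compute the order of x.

The order of 198 must divide p − 1 = 262 = 2 · 131.
Divisors: 1, 2, 131, 262.
Check each in increasing order: 198^1 ≡ 198;  198^2 ≡ 17;  198^131 ≡ 1.
Smallest exponent giving 1 is 131.

131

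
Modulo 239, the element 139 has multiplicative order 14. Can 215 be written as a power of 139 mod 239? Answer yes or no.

yes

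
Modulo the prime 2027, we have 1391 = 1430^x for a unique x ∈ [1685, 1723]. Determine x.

Compute 1430^1685 mod 2027 = 806, then multiply by 1430 repeatedly:
  1430^1685=806  1430^1686=1244  1430^1687=1241  1430^1688=1005  1430^1689=7
  1430^1690=1902  1430^1691=1653  1430^1692=308  1430^1693=581  1430^1694=1787
  1430^1695=1390  1430^1696=1240  1430^1697=1602  1430^1698=350  1430^1699=1858
  1430^1700=1570  1430^1701=1211  1430^1702=672  1430^1703=162  1430^1704=582
  1430^1705=1190  1430^1706=1047  1430^1707=1284  1430^1708=1685  1430^1709=1474
  1430^1710=1767  1430^1711=1168  1430^1712=2019  1430^1713=722  1430^1714=717
  1430^1715=1675  1430^1716=1363  1430^1717=1143  1430^1718=728  1430^1719=1189
  1430^1720=1644  1430^1721=1627  1430^1722=1641  1430^1723=1391
Found 1391 at exponent 1723.

1723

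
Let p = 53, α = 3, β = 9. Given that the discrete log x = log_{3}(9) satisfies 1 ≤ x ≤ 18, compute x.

Compute 3^1 mod 53 = 3, then multiply by 3 repeatedly:
  3^1=3  3^2=9
Found 9 at exponent 2.

2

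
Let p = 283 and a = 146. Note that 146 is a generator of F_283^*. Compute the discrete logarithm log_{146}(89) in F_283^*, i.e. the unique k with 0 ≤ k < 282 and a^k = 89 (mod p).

22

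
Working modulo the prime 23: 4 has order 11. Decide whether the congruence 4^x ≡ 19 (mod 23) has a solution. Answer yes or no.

no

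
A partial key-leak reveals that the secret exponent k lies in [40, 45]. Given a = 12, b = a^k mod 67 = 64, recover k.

42

Compute 12^40 mod 67 = 60, then multiply by 12 repeatedly:
  12^40=60  12^41=50  12^42=64
Found 64 at exponent 42.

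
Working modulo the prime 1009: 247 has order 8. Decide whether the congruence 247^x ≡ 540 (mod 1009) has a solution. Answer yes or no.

yes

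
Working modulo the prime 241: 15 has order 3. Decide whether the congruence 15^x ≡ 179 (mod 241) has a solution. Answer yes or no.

179 ∈ ⟨15⟩ iff 179^3 ≡ 1 (mod 241), since |⟨15⟩| = 3.
179^3 mod 241 = 21.
Since 21 ≠ 1, 179 does not lie in the subgroup.

no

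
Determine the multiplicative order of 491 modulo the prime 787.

The order of 491 must divide p − 1 = 786 = 2 · 3 · 131.
Divisors: 1, 2, 3, 6, 131, 262, 393, 786.
Check each in increasing order: 491^1 ≡ 491;  491^2 ≡ 259;  491^3 ≡ 462;  491^6 ≡ 167;  491^131 ≡ 407;  491^262 ≡ 379;  491^393 ≡ 1.
Smallest exponent giving 1 is 393.

393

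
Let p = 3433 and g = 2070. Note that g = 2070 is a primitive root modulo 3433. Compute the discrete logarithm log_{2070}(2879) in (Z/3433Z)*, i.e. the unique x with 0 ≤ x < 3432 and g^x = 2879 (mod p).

Baby-step giant-step with m = ceil(sqrt(3432)) = 59.
Baby table (2070^j mod 3433 for j=0..58):
  0:1  1:2070  2:516  3:457  4:1915  5:2368  6:2869  7:3173
  8:781  9:3160  10:1335  11:3318  12:2260  13:2454  14:2373  15:2920
  16:2320  17:3066  18:2436  19:2876  20:498  21:960  22:2926  23:1008
  24:2729  25:1745  26:634  27:974  28:1009  29:1366  30:2261  31:1091
  32:2889  33:3377  34:802  35:2001  36:1872  37:2616  38:1279  39:687
  40:828  41:893  42:1556  43:766  44:3007  45:461  46:3329  47:999
  48:1264  49:534  50:3387  51:904  52:295  53:3009  54:1168  55:928
  56:1913  57:1661  58:1837
Giant step factor: 2070^(-59) ≡ 810 (mod 3433).
Scan 2879·810^i mod 3433 for i = 0, 1, …:
  i=0: 2879   i=1: 983   i=2: 3207   i=3: 2322
  i=4: 2969   i=5: 1790   i=6: 1174   i=7: 3432
  i=8: 2623   i=9: 3036     …   i=35: 698
  i=36: 2368
Match at i=36, j=5: x = 36·59 + 5 = 2129.

2129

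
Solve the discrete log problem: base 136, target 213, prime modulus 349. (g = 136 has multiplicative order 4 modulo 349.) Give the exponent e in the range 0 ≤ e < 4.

Successive powers of 136 modulo 349:
  136^0=1  136^1=136  136^2=348  136^3=213
So 136^3 ≡ 213 (mod 349), giving e = 3.

3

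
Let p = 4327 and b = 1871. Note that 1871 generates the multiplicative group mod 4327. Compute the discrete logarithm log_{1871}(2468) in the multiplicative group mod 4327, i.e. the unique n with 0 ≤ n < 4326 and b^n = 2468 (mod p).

Baby-step giant-step with m = ceil(sqrt(4326)) = 66.
Baby table (1871^j mod 4327 for j=0..65):
  0:1  1:1871  2:98  3:1624  4:950  5:3380  6:2233  7:2388
  8:2484  9:366  10:1120  11:1252  12:1585  13:1540  14:3885  15:3802
  16:4281  17:474  18:4146  19:3182  20:3897  21:292  22:1130  23:2654
  24:2565  25:472  26:404  27:2986  28:649  29:2719  30:3024  31:2515
  32:2116  33:4158  34:3999  35:746  36:2472  37:3876  38:4271  39:3399
  40:3166  41:4250  42:3051  43:1108  44:435  45:409  46:3687  47:1139
  48:2185  49:3447  50:2107  51:300  52:3117  53:3438  54:2576  55:3745
  56:1482  57:3542  58:2445  59:956  60:1625  61:2821  62:3478  63:3857
  64:3338  65:1537
Giant step factor: 1871^(-66) ≡ 2782 (mod 4327).
Scan 2468·2782^i mod 4327 for i = 0, 1, …:
  i=0: 2468   i=1: 3354   i=2: 1816   i=3: 2503
  i=4: 1203   i=5: 1975   i=6: 3487   i=7: 4027
  i=8: 511   i=9: 2346     …   i=39: 3460
  i=40: 2472
Match at i=40, j=36: n = 40·66 + 36 = 2676.

2676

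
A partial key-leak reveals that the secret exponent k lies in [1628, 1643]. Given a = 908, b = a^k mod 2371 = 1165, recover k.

1643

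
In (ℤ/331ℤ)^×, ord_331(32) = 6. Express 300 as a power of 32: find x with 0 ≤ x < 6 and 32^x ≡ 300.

5

Successive powers of 32 modulo 331:
  32^0=1  32^1=32  32^2=31  32^3=330  32^4=299  32^5=300
So 32^5 ≡ 300 (mod 331), giving x = 5.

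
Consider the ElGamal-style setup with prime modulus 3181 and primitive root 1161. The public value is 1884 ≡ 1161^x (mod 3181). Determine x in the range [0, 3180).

Baby-step giant-step with m = ceil(sqrt(3180)) = 57.
Baby table (1161^j mod 3181 for j=0..56):
  0:1  1:1161  2:2358  3:1978  4:2957  5:778  6:3035  7:2268
  8:2461  9:683  10:894  11:928  12:2230  13:2877  14:147  15:2074
  16:3078  17:1295  18:2063  19:3031  20:805  21:2572  22:2314  23:1790
  24:997  25:2814  26:167  27:3027  28:2523  29:2683  30:764  31:2686
  32:1066  33:217  34:638  35:2726  36:2972  37:2288  38:233  39:128
  40:2282  41:2810  42:1885  43:3138  44:973  45:398  46:833  47:89
  48:1537  49:3097  50:1087  51:2331  52:2441  53:2911  54:1449  55:2721
  56:348
Giant step factor: 1161^(-57) ≡ 2250 (mod 3181).
Scan 1884·2250^i mod 3181 for i = 0, 1, …:
  i=0: 1884   i=1: 1908   i=2: 1831   i=3: 355
  i=4: 319   i=5: 2025   i=6: 1058   i=7: 1112
  i=8: 1734   i=9: 1594     …   i=19: 858
  i=20: 2814
Match at i=20, j=25: x = 20·57 + 25 = 1165.

1165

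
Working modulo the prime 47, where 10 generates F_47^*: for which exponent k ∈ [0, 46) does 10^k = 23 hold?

39

Baby-step giant-step with m = ceil(sqrt(46)) = 7.
Baby table (10^j mod 47 for j=0..6):
  0:1  1:10  2:6  3:13  4:36  5:31  6:28
Giant step factor: 10^(-7) ≡ 23 (mod 47).
Scan 23·23^i mod 47 for i = 0, 1, …:
  i=0: 23   i=1: 12   i=2: 41   i=3: 3
  i=4: 22   i=5: 36
Match at i=5, j=4: k = 5·7 + 4 = 39.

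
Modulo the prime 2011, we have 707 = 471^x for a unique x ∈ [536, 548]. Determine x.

545

Compute 471^536 mod 2011 = 1201, then multiply by 471 repeatedly:
  471^536=1201  471^537=580  471^538=1695  471^539=1989  471^540=1704
  471^541=195  471^542=1350  471^543=374  471^544=1197  471^545=707
Found 707 at exponent 545.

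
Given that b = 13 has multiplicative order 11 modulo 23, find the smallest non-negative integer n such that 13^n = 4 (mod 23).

Successive powers of 13 modulo 23:
  13^0=1  13^1=13  13^2=8  13^3=12  13^4=18  13^5=4
So 13^5 ≡ 4 (mod 23), giving n = 5.

5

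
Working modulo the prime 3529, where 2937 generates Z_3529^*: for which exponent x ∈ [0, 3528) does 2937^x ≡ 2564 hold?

1746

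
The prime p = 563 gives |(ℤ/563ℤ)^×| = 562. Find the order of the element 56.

562

The order of 56 must divide p − 1 = 562 = 2 · 281.
Divisors: 1, 2, 281, 562.
Check each in increasing order: 56^1 ≡ 56;  56^2 ≡ 321;  56^281 ≡ 562;  56^562 ≡ 1.
Smallest exponent giving 1 is 562.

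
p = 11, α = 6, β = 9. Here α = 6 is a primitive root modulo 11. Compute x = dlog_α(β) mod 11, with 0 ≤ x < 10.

Successive powers of 6 modulo 11:
  6^0=1  6^1=6  6^2=3  6^3=7  6^4=9
So 6^4 ≡ 9 (mod 11), giving x = 4.

4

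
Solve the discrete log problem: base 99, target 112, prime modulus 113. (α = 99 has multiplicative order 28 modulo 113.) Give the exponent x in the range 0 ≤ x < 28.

14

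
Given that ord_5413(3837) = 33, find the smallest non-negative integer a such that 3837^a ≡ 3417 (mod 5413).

23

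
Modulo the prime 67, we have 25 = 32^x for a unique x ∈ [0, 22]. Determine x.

6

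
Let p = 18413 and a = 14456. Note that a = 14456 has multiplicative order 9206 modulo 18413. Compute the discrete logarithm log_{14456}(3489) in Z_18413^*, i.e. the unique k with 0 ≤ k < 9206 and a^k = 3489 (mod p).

Baby-step giant-step with m = ceil(sqrt(9206)) = 96.
Baby table (14456^j mod 18413 for j=0..95):
  0:1  1:14456  2:6799  3:16163  4:9771  5:3453  6:17338  7:372
  8:1036  9:6647  10:9998  11:7451  12:14019  13:5186  14:9493  15:17132
  16:5342  17:18243  18:9822  19:4189  20:14240  21:14513  22:2206  23:17033
  24:10412  25:8010  26:11616  27:12749  28:3827  29:10460  30:2204  31:6534
  32:15227  33:12510  34:10487  35:5843  36:5977  37:9716  38:132  39:11653
  40:13644  41:16021  42:862  43:13884  44:5404  45:12278  46:7861  47:11993
  48:12413  49:7643  50:9208  51:3271  52:992  53:15038  54:5450  55:14386
  56:7594  57:558  58:1554  59:764  60:14997  61:1970  62:11822  63:7779
  64:5033  65:7285  66:8013  67:18158  68:14733  69:15490  70:2947  71:12563
  72:3309  73:16343  74:15618  75:12015  76:17424  77:9917  78:14947  79:15690
  80:3306  81:9801  82:13634  83:352  84:6524  85:17971  86:18172  87:14574
  88:198  89:8273  90:2053  91:14825  92:1293  93:2413  94:8106  95:4
Giant step factor: 14456^(-96) ≡ 16618 (mod 18413).
Scan 3489·16618^i mod 18413 for i = 0, 1, …:
  i=0: 3489   i=1: 16078   i=2: 11574   i=3: 12947
  i=4: 15754   i=5: 3938   i=6: 1882   i=7: 9802
  i=8: 8238   i=9: 16842     …   i=30: 1488
  i=31: 17338
Match at i=31, j=6: k = 31·96 + 6 = 2982.

2982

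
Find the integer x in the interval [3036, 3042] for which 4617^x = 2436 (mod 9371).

Compute 4617^3036 mod 9371 = 2436, then multiply by 4617 repeatedly:
  4617^3036=2436
Found 2436 at exponent 3036.

3036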